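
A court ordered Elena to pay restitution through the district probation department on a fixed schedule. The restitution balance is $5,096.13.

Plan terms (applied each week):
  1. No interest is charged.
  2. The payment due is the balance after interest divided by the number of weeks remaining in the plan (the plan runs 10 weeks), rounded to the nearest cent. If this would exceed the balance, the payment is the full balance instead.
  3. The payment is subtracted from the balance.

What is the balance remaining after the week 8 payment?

$1,019.23

Week 1: $5,096.13 − $509.61 → $4,586.52
Week 2: $4,586.52 − $509.61 → $4,076.91
Week 3: $4,076.91 − $509.61 → $3,567.30
Week 4: $3,567.30 − $509.61 → $3,057.69
Week 5: $3,057.69 − $509.62 → $2,548.07
Week 6: $2,548.07 − $509.61 → $2,038.46
Week 7: $2,038.46 − $509.62 → $1,528.84
Week 8: $1,528.84 − $509.61 → $1,019.23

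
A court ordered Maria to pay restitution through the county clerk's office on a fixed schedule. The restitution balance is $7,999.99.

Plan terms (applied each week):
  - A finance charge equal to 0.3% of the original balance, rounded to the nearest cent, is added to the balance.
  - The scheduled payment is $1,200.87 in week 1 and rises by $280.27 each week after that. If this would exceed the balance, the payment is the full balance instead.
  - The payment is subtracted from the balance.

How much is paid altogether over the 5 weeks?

# | Opening | Interest | Payment | End bal
1 | $7,999.99 | $24.00 | $1,200.87 | $6,823.12
2 | $6,823.12 | $24.00 | $1,481.14 | $5,365.98
3 | $5,365.98 | $24.00 | $1,761.41 | $3,628.57
4 | $3,628.57 | $24.00 | $2,041.68 | $1,610.89
5 | $1,610.89 | $24.00 | $1,634.89 | $0.00
Total paid: $8,119.99

$8,119.99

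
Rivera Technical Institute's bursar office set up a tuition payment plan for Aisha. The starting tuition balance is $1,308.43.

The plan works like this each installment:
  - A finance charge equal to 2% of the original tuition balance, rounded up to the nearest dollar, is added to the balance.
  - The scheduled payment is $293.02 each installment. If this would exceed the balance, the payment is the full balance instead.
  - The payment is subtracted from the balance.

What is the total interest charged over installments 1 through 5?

$135.00

Installment 1: opening $1,308.43; interest $27.00 → $1,335.43; payment $293.02; balance $1,042.41
Installment 2: opening $1,042.41; interest $27.00 → $1,069.41; payment $293.02; balance $776.39
Installment 3: opening $776.39; interest $27.00 → $803.39; payment $293.02; balance $510.37
Installment 4: opening $510.37; interest $27.00 → $537.37; payment $293.02; balance $244.35
Installment 5: opening $244.35; interest $27.00 → $271.35; payment $271.35; balance $0.00
Total interest: $27.00 + $27.00 + $27.00 + $27.00 + $27.00 = $135.00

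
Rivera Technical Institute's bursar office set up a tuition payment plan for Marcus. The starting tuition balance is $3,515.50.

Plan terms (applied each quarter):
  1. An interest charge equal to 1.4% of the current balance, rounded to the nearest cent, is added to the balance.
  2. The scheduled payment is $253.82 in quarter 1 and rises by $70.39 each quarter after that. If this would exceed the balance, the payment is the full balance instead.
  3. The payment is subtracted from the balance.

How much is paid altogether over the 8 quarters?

Quarter 1: opening $3,515.50; interest $49.22 → $3,564.72; payment $253.82; balance $3,310.90
Quarter 2: opening $3,310.90; interest $46.35 → $3,357.25; payment $324.21; balance $3,033.04
Quarter 3: opening $3,033.04; interest $42.46 → $3,075.50; payment $394.60; balance $2,680.90
Quarter 4: opening $2,680.90; interest $37.53 → $2,718.43; payment $464.99; balance $2,253.44
Quarter 5: opening $2,253.44; interest $31.55 → $2,284.99; payment $535.38; balance $1,749.61
Quarter 6: opening $1,749.61; interest $24.49 → $1,774.10; payment $605.77; balance $1,168.33
Quarter 7: opening $1,168.33; interest $16.36 → $1,184.69; payment $676.16; balance $508.53
Quarter 8: opening $508.53; interest $7.12 → $515.65; payment $515.65; balance $0.00
Total paid: $3,770.58

$3,770.58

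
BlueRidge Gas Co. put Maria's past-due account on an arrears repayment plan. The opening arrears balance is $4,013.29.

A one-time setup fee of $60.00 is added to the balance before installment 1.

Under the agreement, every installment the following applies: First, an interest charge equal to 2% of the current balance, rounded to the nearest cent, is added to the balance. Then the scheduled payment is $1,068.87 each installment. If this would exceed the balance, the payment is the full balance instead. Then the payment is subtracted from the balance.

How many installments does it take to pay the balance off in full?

Installment 1: $4,073.29 +$81.47 interest = $4,154.76; pay $1,068.87 → $3,085.89
Installment 2: $3,085.89 +$61.72 interest = $3,147.61; pay $1,068.87 → $2,078.74
Installment 3: $2,078.74 +$41.57 interest = $2,120.31; pay $1,068.87 → $1,051.44
Installment 4: $1,051.44 +$21.03 interest = $1,072.47; pay $1,068.87 → $3.60
Installment 5: $3.60 +$0.07 interest = $3.67; pay $3.67 → $0.00
Balance reaches $0.00 in installment 5.

5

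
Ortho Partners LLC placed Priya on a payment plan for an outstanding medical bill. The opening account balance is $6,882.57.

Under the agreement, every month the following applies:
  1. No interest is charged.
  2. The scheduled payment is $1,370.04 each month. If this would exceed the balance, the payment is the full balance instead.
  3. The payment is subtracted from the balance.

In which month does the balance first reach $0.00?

# | Opening | Payment | End bal
1 | $6,882.57 | $1,370.04 | $5,512.53
2 | $5,512.53 | $1,370.04 | $4,142.49
3 | $4,142.49 | $1,370.04 | $2,772.45
4 | $2,772.45 | $1,370.04 | $1,402.41
5 | $1,402.41 | $1,370.04 | $32.37
6 | $32.37 | $32.37 | $0.00
Balance reaches $0.00 in month 6.

6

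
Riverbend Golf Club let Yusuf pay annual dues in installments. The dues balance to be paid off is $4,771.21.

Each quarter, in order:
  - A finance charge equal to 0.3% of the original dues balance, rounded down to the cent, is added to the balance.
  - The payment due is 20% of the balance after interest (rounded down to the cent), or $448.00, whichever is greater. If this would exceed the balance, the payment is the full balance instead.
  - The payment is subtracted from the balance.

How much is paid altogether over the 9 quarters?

$4,900.00

Quarter 1: opening $4,771.21; interest $14.31 → $4,785.52; payment $957.10; balance $3,828.42
Quarter 2: opening $3,828.42; interest $14.31 → $3,842.73; payment $768.54; balance $3,074.19
Quarter 3: opening $3,074.19; interest $14.31 → $3,088.50; payment $617.70; balance $2,470.80
Quarter 4: opening $2,470.80; interest $14.31 → $2,485.11; payment $497.02; balance $1,988.09
Quarter 5: opening $1,988.09; interest $14.31 → $2,002.40; payment $448.00; balance $1,554.40
Quarter 6: opening $1,554.40; interest $14.31 → $1,568.71; payment $448.00; balance $1,120.71
Quarter 7: opening $1,120.71; interest $14.31 → $1,135.02; payment $448.00; balance $687.02
Quarter 8: opening $687.02; interest $14.31 → $701.33; payment $448.00; balance $253.33
Quarter 9: opening $253.33; interest $14.31 → $267.64; payment $267.64; balance $0.00
Total paid: $4,900.00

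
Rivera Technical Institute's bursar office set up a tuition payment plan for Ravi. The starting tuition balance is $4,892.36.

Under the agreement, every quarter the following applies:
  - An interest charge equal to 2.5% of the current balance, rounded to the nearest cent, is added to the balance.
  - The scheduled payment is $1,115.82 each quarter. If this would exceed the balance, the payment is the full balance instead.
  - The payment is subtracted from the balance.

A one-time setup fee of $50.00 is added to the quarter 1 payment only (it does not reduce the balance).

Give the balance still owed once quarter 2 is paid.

# | Opening | Interest | Payment | Fee | End bal
1 | $4,892.36 | $122.31 | $1,115.82 | $50.00 | $3,898.85
2 | $3,898.85 | $97.47 | $1,115.82 | — | $2,880.50

$2,880.50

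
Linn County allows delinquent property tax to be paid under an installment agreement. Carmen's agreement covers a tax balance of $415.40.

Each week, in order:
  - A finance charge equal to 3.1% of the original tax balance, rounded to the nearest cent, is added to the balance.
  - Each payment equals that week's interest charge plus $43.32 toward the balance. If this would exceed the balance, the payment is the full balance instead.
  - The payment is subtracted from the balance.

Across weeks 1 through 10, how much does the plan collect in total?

$544.20

Week 1: opening $415.40; interest $12.88 → $428.28; payment $56.20; balance $372.08
Week 2: opening $372.08; interest $12.88 → $384.96; payment $56.20; balance $328.76
Week 3: opening $328.76; interest $12.88 → $341.64; payment $56.20; balance $285.44
Week 4: opening $285.44; interest $12.88 → $298.32; payment $56.20; balance $242.12
Week 5: opening $242.12; interest $12.88 → $255.00; payment $56.20; balance $198.80
Week 6: opening $198.80; interest $12.88 → $211.68; payment $56.20; balance $155.48
Week 7: opening $155.48; interest $12.88 → $168.36; payment $56.20; balance $112.16
Week 8: opening $112.16; interest $12.88 → $125.04; payment $56.20; balance $68.84
Week 9: opening $68.84; interest $12.88 → $81.72; payment $56.20; balance $25.52
Week 10: opening $25.52; interest $12.88 → $38.40; payment $38.40; balance $0.00
Total paid: $544.20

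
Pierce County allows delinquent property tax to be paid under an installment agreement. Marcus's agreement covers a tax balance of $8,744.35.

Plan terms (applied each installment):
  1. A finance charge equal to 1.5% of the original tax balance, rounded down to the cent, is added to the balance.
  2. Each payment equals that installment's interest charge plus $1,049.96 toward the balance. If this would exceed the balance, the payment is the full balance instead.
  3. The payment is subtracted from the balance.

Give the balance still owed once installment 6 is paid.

$2,444.59

Installment 1: opening $8,744.35; interest $131.16 → $8,875.51; payment $1,181.12; balance $7,694.39
Installment 2: opening $7,694.39; interest $131.16 → $7,825.55; payment $1,181.12; balance $6,644.43
Installment 3: opening $6,644.43; interest $131.16 → $6,775.59; payment $1,181.12; balance $5,594.47
Installment 4: opening $5,594.47; interest $131.16 → $5,725.63; payment $1,181.12; balance $4,544.51
Installment 5: opening $4,544.51; interest $131.16 → $4,675.67; payment $1,181.12; balance $3,494.55
Installment 6: opening $3,494.55; interest $131.16 → $3,625.71; payment $1,181.12; balance $2,444.59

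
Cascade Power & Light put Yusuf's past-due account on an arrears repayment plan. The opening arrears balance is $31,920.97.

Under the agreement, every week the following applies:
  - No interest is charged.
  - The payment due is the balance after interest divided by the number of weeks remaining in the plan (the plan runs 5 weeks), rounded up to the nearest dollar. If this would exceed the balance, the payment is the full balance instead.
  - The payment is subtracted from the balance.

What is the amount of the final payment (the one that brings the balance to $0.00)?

$6,383.97

Week 1: $31,920.97 − $6,385.00 → $25,535.97
Week 2: $25,535.97 − $6,384.00 → $19,151.97
Week 3: $19,151.97 − $6,384.00 → $12,767.97
Week 4: $12,767.97 − $6,384.00 → $6,383.97
Week 5: $6,383.97 − $6,383.97 → $0.00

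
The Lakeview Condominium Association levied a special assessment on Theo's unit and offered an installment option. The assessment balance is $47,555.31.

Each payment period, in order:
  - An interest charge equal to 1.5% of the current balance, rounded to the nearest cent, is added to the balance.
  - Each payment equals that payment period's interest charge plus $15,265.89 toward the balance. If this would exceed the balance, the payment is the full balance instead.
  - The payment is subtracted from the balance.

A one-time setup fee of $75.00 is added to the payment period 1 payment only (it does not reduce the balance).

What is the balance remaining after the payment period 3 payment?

Payment period 1: opening $47,555.31; interest $713.33 → $48,268.64; payment $15,979.22 (+ $75.00 fee); balance $32,289.42
Payment period 2: opening $32,289.42; interest $484.34 → $32,773.76; payment $15,750.23; balance $17,023.53
Payment period 3: opening $17,023.53; interest $255.35 → $17,278.88; payment $15,521.24; balance $1,757.64

$1,757.64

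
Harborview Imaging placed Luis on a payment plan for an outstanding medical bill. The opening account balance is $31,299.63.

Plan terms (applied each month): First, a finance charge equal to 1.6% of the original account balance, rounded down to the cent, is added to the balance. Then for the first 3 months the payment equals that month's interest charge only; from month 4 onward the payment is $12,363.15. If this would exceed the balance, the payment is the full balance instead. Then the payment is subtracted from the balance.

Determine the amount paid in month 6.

$8,075.70

# | Opening | Interest | Payment | End bal
1 | $31,299.63 | $500.79 | $500.79 | $31,299.63
2 | $31,299.63 | $500.79 | $500.79 | $31,299.63
3 | $31,299.63 | $500.79 | $500.79 | $31,299.63
4 | $31,299.63 | $500.79 | $12,363.15 | $19,437.27
5 | $19,437.27 | $500.79 | $12,363.15 | $7,574.91
6 | $7,574.91 | $500.79 | $8,075.70 | $0.00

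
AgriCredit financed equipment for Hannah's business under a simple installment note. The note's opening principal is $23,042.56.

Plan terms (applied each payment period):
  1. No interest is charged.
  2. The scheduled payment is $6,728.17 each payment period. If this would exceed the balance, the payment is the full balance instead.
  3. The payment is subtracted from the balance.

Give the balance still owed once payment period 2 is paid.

$9,586.22

Payment period 1: $23,042.56 − $6,728.17 → $16,314.39
Payment period 2: $16,314.39 − $6,728.17 → $9,586.22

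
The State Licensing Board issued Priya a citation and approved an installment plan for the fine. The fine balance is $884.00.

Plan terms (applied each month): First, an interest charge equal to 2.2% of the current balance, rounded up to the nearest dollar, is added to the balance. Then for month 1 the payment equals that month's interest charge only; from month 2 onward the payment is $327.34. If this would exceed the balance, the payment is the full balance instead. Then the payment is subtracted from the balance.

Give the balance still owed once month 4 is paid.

$0.00

# | Opening | Interest | Payment | End bal
1 | $884.00 | $20.00 | $20.00 | $884.00
2 | $884.00 | $20.00 | $327.34 | $576.66
3 | $576.66 | $13.00 | $327.34 | $262.32
4 | $262.32 | $6.00 | $268.32 | $0.00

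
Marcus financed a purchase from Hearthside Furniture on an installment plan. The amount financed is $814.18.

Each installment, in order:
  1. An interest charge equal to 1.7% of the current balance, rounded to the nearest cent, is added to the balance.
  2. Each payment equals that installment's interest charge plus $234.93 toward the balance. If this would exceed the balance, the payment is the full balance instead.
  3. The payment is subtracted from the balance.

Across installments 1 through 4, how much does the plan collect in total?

$845.58

Installment 1: $814.18 +$13.84 interest = $828.02; pay $248.77 → $579.25
Installment 2: $579.25 +$9.85 interest = $589.10; pay $244.78 → $344.32
Installment 3: $344.32 +$5.85 interest = $350.17; pay $240.78 → $109.39
Installment 4: $109.39 +$1.86 interest = $111.25; pay $111.25 → $0.00
Total paid: $845.58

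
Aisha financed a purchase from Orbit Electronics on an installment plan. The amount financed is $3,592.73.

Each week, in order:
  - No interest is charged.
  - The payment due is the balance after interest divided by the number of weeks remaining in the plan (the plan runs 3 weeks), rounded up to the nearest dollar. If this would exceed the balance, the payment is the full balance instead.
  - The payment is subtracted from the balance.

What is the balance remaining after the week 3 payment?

Week 1: $3,592.73 − $1,198.00 → $2,394.73
Week 2: $2,394.73 − $1,198.00 → $1,196.73
Week 3: $1,196.73 − $1,196.73 → $0.00

$0.00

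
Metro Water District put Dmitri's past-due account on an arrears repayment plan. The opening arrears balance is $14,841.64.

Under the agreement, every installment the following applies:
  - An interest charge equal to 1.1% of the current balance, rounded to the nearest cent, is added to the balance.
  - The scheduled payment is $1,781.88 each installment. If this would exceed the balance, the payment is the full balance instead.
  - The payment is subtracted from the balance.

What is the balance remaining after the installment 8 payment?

Installment 1: opening $14,841.64; interest $163.26 → $15,004.90; payment $1,781.88; balance $13,223.02
Installment 2: opening $13,223.02; interest $145.45 → $13,368.47; payment $1,781.88; balance $11,586.59
Installment 3: opening $11,586.59; interest $127.45 → $11,714.04; payment $1,781.88; balance $9,932.16
Installment 4: opening $9,932.16; interest $109.25 → $10,041.41; payment $1,781.88; balance $8,259.53
Installment 5: opening $8,259.53; interest $90.85 → $8,350.38; payment $1,781.88; balance $6,568.50
Installment 6: opening $6,568.50; interest $72.25 → $6,640.75; payment $1,781.88; balance $4,858.87
Installment 7: opening $4,858.87; interest $53.45 → $4,912.32; payment $1,781.88; balance $3,130.44
Installment 8: opening $3,130.44; interest $34.43 → $3,164.87; payment $1,781.88; balance $1,382.99

$1,382.99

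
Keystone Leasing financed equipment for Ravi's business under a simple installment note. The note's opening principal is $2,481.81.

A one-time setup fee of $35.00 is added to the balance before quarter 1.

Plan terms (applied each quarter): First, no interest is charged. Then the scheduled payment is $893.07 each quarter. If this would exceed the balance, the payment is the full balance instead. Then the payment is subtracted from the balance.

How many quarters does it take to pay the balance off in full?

3

Quarter 1: $2,516.81 − $893.07 → $1,623.74
Quarter 2: $1,623.74 − $893.07 → $730.67
Quarter 3: $730.67 − $730.67 → $0.00
Balance reaches $0.00 in quarter 3.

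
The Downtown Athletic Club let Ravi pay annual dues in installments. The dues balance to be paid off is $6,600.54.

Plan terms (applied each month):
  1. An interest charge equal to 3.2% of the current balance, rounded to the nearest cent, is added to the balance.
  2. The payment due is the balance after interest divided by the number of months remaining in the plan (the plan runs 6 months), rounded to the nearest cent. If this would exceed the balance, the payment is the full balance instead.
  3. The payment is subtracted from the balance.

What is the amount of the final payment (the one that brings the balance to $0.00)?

Month 1: opening $6,600.54; interest $211.22 → $6,811.76; payment $1,135.29; balance $5,676.47
Month 2: opening $5,676.47; interest $181.65 → $5,858.12; payment $1,171.62; balance $4,686.50
Month 3: opening $4,686.50; interest $149.97 → $4,836.47; payment $1,209.12; balance $3,627.35
Month 4: opening $3,627.35; interest $116.08 → $3,743.43; payment $1,247.81; balance $2,495.62
Month 5: opening $2,495.62; interest $79.86 → $2,575.48; payment $1,287.74; balance $1,287.74
Month 6: opening $1,287.74; interest $41.21 → $1,328.95; payment $1,328.95; balance $0.00

$1,328.95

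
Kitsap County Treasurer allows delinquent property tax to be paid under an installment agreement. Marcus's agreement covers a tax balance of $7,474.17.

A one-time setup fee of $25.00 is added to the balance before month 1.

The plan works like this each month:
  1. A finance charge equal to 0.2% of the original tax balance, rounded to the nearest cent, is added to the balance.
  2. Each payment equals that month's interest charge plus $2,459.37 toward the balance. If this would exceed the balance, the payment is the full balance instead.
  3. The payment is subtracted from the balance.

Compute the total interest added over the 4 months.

$59.80

Month 1: opening $7,499.17; interest $14.95 → $7,514.12; payment $2,474.32; balance $5,039.80
Month 2: opening $5,039.80; interest $14.95 → $5,054.75; payment $2,474.32; balance $2,580.43
Month 3: opening $2,580.43; interest $14.95 → $2,595.38; payment $2,474.32; balance $121.06
Month 4: opening $121.06; interest $14.95 → $136.01; payment $136.01; balance $0.00
Total interest: $14.95 + $14.95 + $14.95 + $14.95 = $59.80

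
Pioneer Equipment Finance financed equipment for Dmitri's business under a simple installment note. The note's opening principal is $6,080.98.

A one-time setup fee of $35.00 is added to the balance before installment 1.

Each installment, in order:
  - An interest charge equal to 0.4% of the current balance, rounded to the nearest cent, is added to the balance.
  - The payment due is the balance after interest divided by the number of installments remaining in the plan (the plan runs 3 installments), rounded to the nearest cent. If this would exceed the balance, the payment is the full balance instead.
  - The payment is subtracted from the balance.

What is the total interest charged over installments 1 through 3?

Installment 1: $6,115.98 +$24.46 interest = $6,140.44; pay $2,046.81 → $4,093.63
Installment 2: $4,093.63 +$16.37 interest = $4,110.00; pay $2,055.00 → $2,055.00
Installment 3: $2,055.00 +$8.22 interest = $2,063.22; pay $2,063.22 → $0.00
Total interest: $24.46 + $16.37 + $8.22 = $49.05

$49.05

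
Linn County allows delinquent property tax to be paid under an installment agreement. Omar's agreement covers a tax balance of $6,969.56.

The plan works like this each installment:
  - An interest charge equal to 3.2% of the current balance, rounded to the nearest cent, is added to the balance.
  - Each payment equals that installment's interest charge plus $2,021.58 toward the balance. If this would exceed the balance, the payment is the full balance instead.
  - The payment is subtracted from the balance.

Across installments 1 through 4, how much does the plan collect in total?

$7,473.52

Installment 1: $6,969.56 +$223.03 interest = $7,192.59; pay $2,244.61 → $4,947.98
Installment 2: $4,947.98 +$158.34 interest = $5,106.32; pay $2,179.92 → $2,926.40
Installment 3: $2,926.40 +$93.64 interest = $3,020.04; pay $2,115.22 → $904.82
Installment 4: $904.82 +$28.95 interest = $933.77; pay $933.77 → $0.00
Total paid: $7,473.52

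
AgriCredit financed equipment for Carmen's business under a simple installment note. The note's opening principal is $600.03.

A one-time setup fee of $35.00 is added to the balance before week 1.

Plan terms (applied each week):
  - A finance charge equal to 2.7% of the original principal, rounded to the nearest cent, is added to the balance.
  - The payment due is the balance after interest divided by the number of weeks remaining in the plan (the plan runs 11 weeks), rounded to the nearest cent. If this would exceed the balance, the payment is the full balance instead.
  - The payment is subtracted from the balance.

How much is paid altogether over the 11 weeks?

$813.23

Week 1: opening $635.03; interest $16.20 → $651.23; payment $59.20; balance $592.03
Week 2: opening $592.03; interest $16.20 → $608.23; payment $60.82; balance $547.41
Week 3: opening $547.41; interest $16.20 → $563.61; payment $62.62; balance $500.99
Week 4: opening $500.99; interest $16.20 → $517.19; payment $64.65; balance $452.54
Week 5: opening $452.54; interest $16.20 → $468.74; payment $66.96; balance $401.78
Week 6: opening $401.78; interest $16.20 → $417.98; payment $69.66; balance $348.32
Week 7: opening $348.32; interest $16.20 → $364.52; payment $72.90; balance $291.62
Week 8: opening $291.62; interest $16.20 → $307.82; payment $76.96; balance $230.86
Week 9: opening $230.86; interest $16.20 → $247.06; payment $82.35; balance $164.71
Week 10: opening $164.71; interest $16.20 → $180.91; payment $90.46; balance $90.45
Week 11: opening $90.45; interest $16.20 → $106.65; payment $106.65; balance $0.00
Total paid: $813.23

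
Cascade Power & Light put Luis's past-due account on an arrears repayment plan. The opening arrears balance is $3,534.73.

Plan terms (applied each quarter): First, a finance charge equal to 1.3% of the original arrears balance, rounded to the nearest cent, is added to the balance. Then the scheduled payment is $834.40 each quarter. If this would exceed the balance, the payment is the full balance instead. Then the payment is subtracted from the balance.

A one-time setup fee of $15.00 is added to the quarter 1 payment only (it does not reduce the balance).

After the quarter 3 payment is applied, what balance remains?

$1,169.38

Quarter 1: opening $3,534.73; interest $45.95 → $3,580.68; payment $834.40 (+ $15.00 fee); balance $2,746.28
Quarter 2: opening $2,746.28; interest $45.95 → $2,792.23; payment $834.40; balance $1,957.83
Quarter 3: opening $1,957.83; interest $45.95 → $2,003.78; payment $834.40; balance $1,169.38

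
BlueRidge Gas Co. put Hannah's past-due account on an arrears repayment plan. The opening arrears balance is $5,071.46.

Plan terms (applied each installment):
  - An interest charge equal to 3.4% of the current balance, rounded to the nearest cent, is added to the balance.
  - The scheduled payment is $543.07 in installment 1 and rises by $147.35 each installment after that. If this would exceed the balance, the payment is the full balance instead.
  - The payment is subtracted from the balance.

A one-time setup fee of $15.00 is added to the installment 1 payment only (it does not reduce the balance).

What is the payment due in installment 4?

$985.12

Installment 1: $5,071.46 +$172.43 interest = $5,243.89; pay $543.07 (+ $15.00 fee) → $4,700.82
Installment 2: $4,700.82 +$159.83 interest = $4,860.65; pay $690.42 → $4,170.23
Installment 3: $4,170.23 +$141.79 interest = $4,312.02; pay $837.77 → $3,474.25
Installment 4: $3,474.25 +$118.12 interest = $3,592.37; pay $985.12 → $2,607.25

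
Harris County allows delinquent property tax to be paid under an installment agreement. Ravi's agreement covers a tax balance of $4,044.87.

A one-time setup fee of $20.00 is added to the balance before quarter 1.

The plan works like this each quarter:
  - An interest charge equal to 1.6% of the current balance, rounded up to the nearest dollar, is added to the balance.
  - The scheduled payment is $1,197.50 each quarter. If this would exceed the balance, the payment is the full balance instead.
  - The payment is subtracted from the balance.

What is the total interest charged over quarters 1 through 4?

$152.00

Quarter 1: opening $4,064.87; interest $66.00 → $4,130.87; payment $1,197.50; balance $2,933.37
Quarter 2: opening $2,933.37; interest $47.00 → $2,980.37; payment $1,197.50; balance $1,782.87
Quarter 3: opening $1,782.87; interest $29.00 → $1,811.87; payment $1,197.50; balance $614.37
Quarter 4: opening $614.37; interest $10.00 → $624.37; payment $624.37; balance $0.00
Total interest: $66.00 + $47.00 + $29.00 + $10.00 = $152.00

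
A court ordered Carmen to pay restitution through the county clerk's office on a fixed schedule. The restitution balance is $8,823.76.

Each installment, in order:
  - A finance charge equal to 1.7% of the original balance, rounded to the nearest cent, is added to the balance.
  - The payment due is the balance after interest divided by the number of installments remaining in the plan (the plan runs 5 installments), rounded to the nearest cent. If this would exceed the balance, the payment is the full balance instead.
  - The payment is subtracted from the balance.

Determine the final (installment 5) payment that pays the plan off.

Installment 1: opening $8,823.76; interest $150.00 → $8,973.76; payment $1,794.75; balance $7,179.01
Installment 2: opening $7,179.01; interest $150.00 → $7,329.01; payment $1,832.25; balance $5,496.76
Installment 3: opening $5,496.76; interest $150.00 → $5,646.76; payment $1,882.25; balance $3,764.51
Installment 4: opening $3,764.51; interest $150.00 → $3,914.51; payment $1,957.26; balance $1,957.25
Installment 5: opening $1,957.25; interest $150.00 → $2,107.25; payment $2,107.25; balance $0.00

$2,107.25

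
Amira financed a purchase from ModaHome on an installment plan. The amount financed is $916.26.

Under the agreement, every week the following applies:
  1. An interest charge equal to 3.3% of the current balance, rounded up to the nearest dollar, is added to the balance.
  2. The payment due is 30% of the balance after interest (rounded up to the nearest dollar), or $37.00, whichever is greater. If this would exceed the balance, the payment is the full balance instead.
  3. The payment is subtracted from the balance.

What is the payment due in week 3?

$149.00

Week 1: $916.26 +$31.00 interest = $947.26; pay $285.00 → $662.26
Week 2: $662.26 +$22.00 interest = $684.26; pay $206.00 → $478.26
Week 3: $478.26 +$16.00 interest = $494.26; pay $149.00 → $345.26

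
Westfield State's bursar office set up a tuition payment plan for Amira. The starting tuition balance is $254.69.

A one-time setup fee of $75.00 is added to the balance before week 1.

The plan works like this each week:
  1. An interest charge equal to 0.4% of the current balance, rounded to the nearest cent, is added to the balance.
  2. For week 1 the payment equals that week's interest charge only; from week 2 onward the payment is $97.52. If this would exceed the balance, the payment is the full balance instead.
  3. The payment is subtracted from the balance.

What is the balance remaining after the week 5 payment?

$0.00

Week 1: opening $329.69; interest $1.32 → $331.01; payment $1.32; balance $329.69
Week 2: opening $329.69; interest $1.32 → $331.01; payment $97.52; balance $233.49
Week 3: opening $233.49; interest $0.93 → $234.42; payment $97.52; balance $136.90
Week 4: opening $136.90; interest $0.55 → $137.45; payment $97.52; balance $39.93
Week 5: opening $39.93; interest $0.16 → $40.09; payment $40.09; balance $0.00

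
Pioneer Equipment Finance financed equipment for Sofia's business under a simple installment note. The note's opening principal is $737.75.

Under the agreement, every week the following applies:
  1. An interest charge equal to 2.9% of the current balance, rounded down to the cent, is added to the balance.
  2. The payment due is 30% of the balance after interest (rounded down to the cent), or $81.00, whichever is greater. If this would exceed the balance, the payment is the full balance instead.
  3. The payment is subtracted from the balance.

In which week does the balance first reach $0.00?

Week 1: opening $737.75; interest $21.39 → $759.14; payment $227.74; balance $531.40
Week 2: opening $531.40; interest $15.41 → $546.81; payment $164.04; balance $382.77
Week 3: opening $382.77; interest $11.10 → $393.87; payment $118.16; balance $275.71
Week 4: opening $275.71; interest $7.99 → $283.70; payment $85.11; balance $198.59
Week 5: opening $198.59; interest $5.75 → $204.34; payment $81.00; balance $123.34
Week 6: opening $123.34; interest $3.57 → $126.91; payment $81.00; balance $45.91
Week 7: opening $45.91; interest $1.33 → $47.24; payment $47.24; balance $0.00
Balance reaches $0.00 in week 7.

7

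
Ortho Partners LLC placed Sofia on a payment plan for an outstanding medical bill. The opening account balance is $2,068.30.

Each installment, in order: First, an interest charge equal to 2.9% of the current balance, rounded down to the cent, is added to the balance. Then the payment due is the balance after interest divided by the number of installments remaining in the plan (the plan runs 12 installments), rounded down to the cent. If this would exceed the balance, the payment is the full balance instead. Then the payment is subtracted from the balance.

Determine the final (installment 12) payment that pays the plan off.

Installment 1: opening $2,068.30; interest $59.98 → $2,128.28; payment $177.35; balance $1,950.93
Installment 2: opening $1,950.93; interest $56.57 → $2,007.50; payment $182.50; balance $1,825.00
Installment 3: opening $1,825.00; interest $52.92 → $1,877.92; payment $187.79; balance $1,690.13
Installment 4: opening $1,690.13; interest $49.01 → $1,739.14; payment $193.23; balance $1,545.91
Installment 5: opening $1,545.91; interest $44.83 → $1,590.74; payment $198.84; balance $1,391.90
Installment 6: opening $1,391.90; interest $40.36 → $1,432.26; payment $204.60; balance $1,227.66
Installment 7: opening $1,227.66; interest $35.60 → $1,263.26; payment $210.54; balance $1,052.72
Installment 8: opening $1,052.72; interest $30.52 → $1,083.24; payment $216.64; balance $866.60
Installment 9: opening $866.60; interest $25.13 → $891.73; payment $222.93; balance $668.80
Installment 10: opening $668.80; interest $19.39 → $688.19; payment $229.39; balance $458.80
Installment 11: opening $458.80; interest $13.30 → $472.10; payment $236.05; balance $236.05
Installment 12: opening $236.05; interest $6.84 → $242.89; payment $242.89; balance $0.00

$242.89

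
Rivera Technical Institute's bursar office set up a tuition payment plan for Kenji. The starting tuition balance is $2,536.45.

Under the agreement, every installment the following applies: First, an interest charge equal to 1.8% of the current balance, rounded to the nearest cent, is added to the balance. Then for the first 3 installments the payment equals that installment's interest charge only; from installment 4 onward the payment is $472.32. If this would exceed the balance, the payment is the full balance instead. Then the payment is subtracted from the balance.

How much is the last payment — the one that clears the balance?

Installment 1: opening $2,536.45; interest $45.66 → $2,582.11; payment $45.66; balance $2,536.45
Installment 2: opening $2,536.45; interest $45.66 → $2,582.11; payment $45.66; balance $2,536.45
Installment 3: opening $2,536.45; interest $45.66 → $2,582.11; payment $45.66; balance $2,536.45
Installment 4: opening $2,536.45; interest $45.66 → $2,582.11; payment $472.32; balance $2,109.79
Installment 5: opening $2,109.79; interest $37.98 → $2,147.77; payment $472.32; balance $1,675.45
Installment 6: opening $1,675.45; interest $30.16 → $1,705.61; payment $472.32; balance $1,233.29
Installment 7: opening $1,233.29; interest $22.20 → $1,255.49; payment $472.32; balance $783.17
Installment 8: opening $783.17; interest $14.10 → $797.27; payment $472.32; balance $324.95
Installment 9: opening $324.95; interest $5.85 → $330.80; payment $330.80; balance $0.00

$330.80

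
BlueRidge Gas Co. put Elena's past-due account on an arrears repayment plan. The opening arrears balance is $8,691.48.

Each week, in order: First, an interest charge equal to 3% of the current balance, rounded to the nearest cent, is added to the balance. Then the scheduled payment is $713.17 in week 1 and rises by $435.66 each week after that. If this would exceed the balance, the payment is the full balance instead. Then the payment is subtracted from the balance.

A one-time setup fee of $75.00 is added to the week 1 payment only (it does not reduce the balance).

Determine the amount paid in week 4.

$2,020.15

Week 1: opening $8,691.48; interest $260.74 → $8,952.22; payment $713.17 (+ $75.00 fee); balance $8,239.05
Week 2: opening $8,239.05; interest $247.17 → $8,486.22; payment $1,148.83; balance $7,337.39
Week 3: opening $7,337.39; interest $220.12 → $7,557.51; payment $1,584.49; balance $5,973.02
Week 4: opening $5,973.02; interest $179.19 → $6,152.21; payment $2,020.15; balance $4,132.06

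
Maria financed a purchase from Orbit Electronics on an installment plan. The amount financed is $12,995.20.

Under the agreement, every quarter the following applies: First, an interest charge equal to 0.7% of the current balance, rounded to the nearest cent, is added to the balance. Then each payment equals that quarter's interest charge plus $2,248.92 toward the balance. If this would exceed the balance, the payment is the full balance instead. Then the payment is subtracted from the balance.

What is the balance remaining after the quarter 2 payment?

$8,497.36

Quarter 1: opening $12,995.20; interest $90.97 → $13,086.17; payment $2,339.89; balance $10,746.28
Quarter 2: opening $10,746.28; interest $75.22 → $10,821.50; payment $2,324.14; balance $8,497.36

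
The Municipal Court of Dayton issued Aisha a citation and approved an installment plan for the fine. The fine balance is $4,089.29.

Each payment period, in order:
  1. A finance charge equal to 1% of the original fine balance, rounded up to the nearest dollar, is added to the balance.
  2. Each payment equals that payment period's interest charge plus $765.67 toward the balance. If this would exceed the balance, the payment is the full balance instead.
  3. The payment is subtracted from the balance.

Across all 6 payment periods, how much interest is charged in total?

$246.00

Payment period 1: $4,089.29 +$41.00 interest = $4,130.29; pay $806.67 → $3,323.62
Payment period 2: $3,323.62 +$41.00 interest = $3,364.62; pay $806.67 → $2,557.95
Payment period 3: $2,557.95 +$41.00 interest = $2,598.95; pay $806.67 → $1,792.28
Payment period 4: $1,792.28 +$41.00 interest = $1,833.28; pay $806.67 → $1,026.61
Payment period 5: $1,026.61 +$41.00 interest = $1,067.61; pay $806.67 → $260.94
Payment period 6: $260.94 +$41.00 interest = $301.94; pay $301.94 → $0.00
Total interest: $41.00 + $41.00 + $41.00 + $41.00 + $41.00 + $41.00 = $246.00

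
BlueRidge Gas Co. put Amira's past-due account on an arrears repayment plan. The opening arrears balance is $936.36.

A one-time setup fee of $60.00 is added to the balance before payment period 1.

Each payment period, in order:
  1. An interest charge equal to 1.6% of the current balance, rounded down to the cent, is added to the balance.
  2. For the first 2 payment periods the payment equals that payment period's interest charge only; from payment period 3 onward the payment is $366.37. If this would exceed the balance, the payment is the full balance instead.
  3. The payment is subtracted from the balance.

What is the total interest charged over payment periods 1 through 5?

$62.78

# | Opening | Interest | Payment | End bal
1 | $996.36 | $15.94 | $15.94 | $996.36
2 | $996.36 | $15.94 | $15.94 | $996.36
3 | $996.36 | $15.94 | $366.37 | $645.93
4 | $645.93 | $10.33 | $366.37 | $289.89
5 | $289.89 | $4.63 | $294.52 | $0.00
Total interest: $15.94 + $15.94 + $15.94 + $10.33 + $4.63 = $62.78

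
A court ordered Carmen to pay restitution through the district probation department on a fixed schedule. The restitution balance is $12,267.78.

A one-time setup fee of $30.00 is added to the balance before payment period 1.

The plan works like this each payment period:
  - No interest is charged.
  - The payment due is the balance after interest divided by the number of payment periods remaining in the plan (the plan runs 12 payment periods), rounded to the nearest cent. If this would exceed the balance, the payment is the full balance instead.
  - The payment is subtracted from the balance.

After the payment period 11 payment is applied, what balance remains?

$1,024.81

Payment period 1: opening $12,297.78; payment $1,024.82; balance $11,272.96
Payment period 2: opening $11,272.96; payment $1,024.81; balance $10,248.15
Payment period 3: opening $10,248.15; payment $1,024.82; balance $9,223.33
Payment period 4: opening $9,223.33; payment $1,024.81; balance $8,198.52
Payment period 5: opening $8,198.52; payment $1,024.82; balance $7,173.70
Payment period 6: opening $7,173.70; payment $1,024.81; balance $6,148.89
Payment period 7: opening $6,148.89; payment $1,024.82; balance $5,124.07
Payment period 8: opening $5,124.07; payment $1,024.81; balance $4,099.26
Payment period 9: opening $4,099.26; payment $1,024.82; balance $3,074.44
Payment period 10: opening $3,074.44; payment $1,024.81; balance $2,049.63
Payment period 11: opening $2,049.63; payment $1,024.82; balance $1,024.81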